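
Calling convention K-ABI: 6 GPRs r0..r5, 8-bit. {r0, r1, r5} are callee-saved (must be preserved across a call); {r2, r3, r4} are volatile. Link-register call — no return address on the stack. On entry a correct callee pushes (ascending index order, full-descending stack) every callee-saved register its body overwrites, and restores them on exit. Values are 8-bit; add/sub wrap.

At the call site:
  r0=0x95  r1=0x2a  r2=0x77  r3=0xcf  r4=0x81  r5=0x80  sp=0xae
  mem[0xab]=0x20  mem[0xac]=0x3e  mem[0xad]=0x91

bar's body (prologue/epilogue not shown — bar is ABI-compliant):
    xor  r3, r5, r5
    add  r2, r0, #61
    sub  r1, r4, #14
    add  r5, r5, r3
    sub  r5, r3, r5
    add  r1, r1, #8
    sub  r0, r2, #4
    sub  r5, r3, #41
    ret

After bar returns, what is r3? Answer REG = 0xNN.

prologue: push r0 -> mem[0xad]=0x95, sp=0xad
prologue: push r1 -> mem[0xac]=0x2a, sp=0xac
prologue: push r5 -> mem[0xab]=0x80, sp=0xab
body[0] xor  r3, r5, r5 -> r3=0x00
body[1] add  r2, r0, #61 -> r2=0xd2
body[2] sub  r1, r4, #14 -> r1=0x73
body[3] add  r5, r5, r3 -> r5=0x80
body[4] sub  r5, r3, r5 -> r5=0x80
body[5] add  r1, r1, #8 -> r1=0x7b
body[6] sub  r0, r2, #4 -> r0=0xce
body[7] sub  r5, r3, #41 -> r5=0xd7
epilogue: pop r5=0x80, sp=0xac
epilogue: pop r1=0x2a, sp=0xad
epilogue: pop r0=0x95, sp=0xae
r3 is caller-saved -> body value

REG = 0x00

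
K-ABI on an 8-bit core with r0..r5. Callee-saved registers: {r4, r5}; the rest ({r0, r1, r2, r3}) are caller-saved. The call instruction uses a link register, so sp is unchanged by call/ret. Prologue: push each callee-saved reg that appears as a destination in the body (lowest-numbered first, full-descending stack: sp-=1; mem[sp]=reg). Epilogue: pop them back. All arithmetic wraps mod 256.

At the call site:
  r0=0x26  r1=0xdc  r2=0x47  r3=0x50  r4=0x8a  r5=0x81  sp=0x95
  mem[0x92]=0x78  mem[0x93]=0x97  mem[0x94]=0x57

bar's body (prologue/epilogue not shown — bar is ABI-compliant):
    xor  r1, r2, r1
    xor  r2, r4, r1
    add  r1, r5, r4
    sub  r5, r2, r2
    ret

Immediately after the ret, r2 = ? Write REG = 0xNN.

REG = 0x11

prologue: push r5 -> mem[0x94]=0x81, sp=0x94
body[0] xor  r1, r2, r1 -> r1=0x9b
body[1] xor  r2, r4, r1 -> r2=0x11
body[2] add  r1, r5, r4 -> r1=0x0b
body[3] sub  r5, r2, r2 -> r5=0x00
epilogue: pop r5=0x81, sp=0x95
r2 is caller-saved -> body value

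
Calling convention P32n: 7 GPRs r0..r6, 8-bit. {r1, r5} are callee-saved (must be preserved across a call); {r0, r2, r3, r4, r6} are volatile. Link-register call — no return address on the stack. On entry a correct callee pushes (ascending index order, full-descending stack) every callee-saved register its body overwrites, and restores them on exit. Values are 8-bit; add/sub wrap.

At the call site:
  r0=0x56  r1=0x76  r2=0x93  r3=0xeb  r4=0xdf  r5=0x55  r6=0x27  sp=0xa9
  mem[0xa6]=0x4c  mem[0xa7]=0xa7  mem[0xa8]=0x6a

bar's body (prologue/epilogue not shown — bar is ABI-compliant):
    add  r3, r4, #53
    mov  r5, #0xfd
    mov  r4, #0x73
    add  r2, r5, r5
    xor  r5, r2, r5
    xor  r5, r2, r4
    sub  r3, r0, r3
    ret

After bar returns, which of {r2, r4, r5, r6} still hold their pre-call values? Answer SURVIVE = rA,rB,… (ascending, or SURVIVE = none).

prologue: push r5 → mem[0xa8]=0x55, sp=0xa8
body[0] add  r3, r4, #53 → r3=0x14
body[1] mov  r5, #0xfd → r5=0xfd
body[2] mov  r4, #0x73 → r4=0x73
body[3] add  r2, r5, r5 → r2=0xfa
body[4] xor  r5, r2, r5 → r5=0x07
body[5] xor  r5, r2, r4 → r5=0x89
body[6] sub  r3, r0, r3 → r3=0x42
epilogue: pop r5=0x55, sp=0xa9
r2: caller-saved, written=True
r4: caller-saved, written=True
r5: callee-saved, written=True
r6: caller-saved, written=False

SURVIVE = r5,r6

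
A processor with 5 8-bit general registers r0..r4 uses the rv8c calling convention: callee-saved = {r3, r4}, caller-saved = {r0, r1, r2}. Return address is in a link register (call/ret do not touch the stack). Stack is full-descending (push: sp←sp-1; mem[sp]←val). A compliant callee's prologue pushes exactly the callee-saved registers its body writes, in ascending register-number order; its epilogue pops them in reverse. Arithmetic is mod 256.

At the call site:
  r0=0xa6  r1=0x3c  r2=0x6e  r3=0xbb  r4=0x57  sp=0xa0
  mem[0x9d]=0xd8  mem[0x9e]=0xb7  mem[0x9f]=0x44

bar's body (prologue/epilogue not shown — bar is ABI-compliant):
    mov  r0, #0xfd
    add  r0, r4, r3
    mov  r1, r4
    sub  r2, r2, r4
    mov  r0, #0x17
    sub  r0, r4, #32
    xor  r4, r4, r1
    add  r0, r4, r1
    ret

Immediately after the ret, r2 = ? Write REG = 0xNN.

REG = 0x17

prologue: push r4 -> mem[0x9f]=0x57, sp=0x9f
body[0] mov  r0, #0xfd -> r0=0xfd
body[1] add  r0, r4, r3 -> r0=0x12
body[2] mov  r1, r4 -> r1=0x57
body[3] sub  r2, r2, r4 -> r2=0x17
body[4] mov  r0, #0x17 -> r0=0x17
body[5] sub  r0, r4, #32 -> r0=0x37
body[6] xor  r4, r4, r1 -> r4=0x00
body[7] add  r0, r4, r1 -> r0=0x57
epilogue: pop r4=0x57, sp=0xa0
r2 is caller-saved -> body value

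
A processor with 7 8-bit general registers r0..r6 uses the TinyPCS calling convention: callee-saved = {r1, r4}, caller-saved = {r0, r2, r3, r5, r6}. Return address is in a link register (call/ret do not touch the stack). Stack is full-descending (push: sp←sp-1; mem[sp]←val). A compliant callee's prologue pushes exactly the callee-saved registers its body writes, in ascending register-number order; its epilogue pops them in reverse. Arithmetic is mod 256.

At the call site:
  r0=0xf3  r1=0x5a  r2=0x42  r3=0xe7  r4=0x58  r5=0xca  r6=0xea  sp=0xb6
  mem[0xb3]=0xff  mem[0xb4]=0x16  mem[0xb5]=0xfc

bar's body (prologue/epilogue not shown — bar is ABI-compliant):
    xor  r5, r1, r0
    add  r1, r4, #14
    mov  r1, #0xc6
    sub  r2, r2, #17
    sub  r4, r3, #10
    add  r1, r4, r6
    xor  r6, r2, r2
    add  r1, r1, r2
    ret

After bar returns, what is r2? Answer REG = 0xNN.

REG = 0x31

prologue: push r1 → mem[0xb5]=0x5a, sp=0xb5
prologue: push r4 → mem[0xb4]=0x58, sp=0xb4
body[0] xor  r5, r1, r0 → r5=0xa9
body[1] add  r1, r4, #14 → r1=0x66
body[2] mov  r1, #0xc6 → r1=0xc6
body[3] sub  r2, r2, #17 → r2=0x31
body[4] sub  r4, r3, #10 → r4=0xdd
body[5] add  r1, r4, r6 → r1=0xc7
body[6] xor  r6, r2, r2 → r6=0x00
body[7] add  r1, r1, r2 → r1=0xf8
epilogue: pop r4=0x58, sp=0xb5
epilogue: pop r1=0x5a, sp=0xb6
r2 is caller-saved → body value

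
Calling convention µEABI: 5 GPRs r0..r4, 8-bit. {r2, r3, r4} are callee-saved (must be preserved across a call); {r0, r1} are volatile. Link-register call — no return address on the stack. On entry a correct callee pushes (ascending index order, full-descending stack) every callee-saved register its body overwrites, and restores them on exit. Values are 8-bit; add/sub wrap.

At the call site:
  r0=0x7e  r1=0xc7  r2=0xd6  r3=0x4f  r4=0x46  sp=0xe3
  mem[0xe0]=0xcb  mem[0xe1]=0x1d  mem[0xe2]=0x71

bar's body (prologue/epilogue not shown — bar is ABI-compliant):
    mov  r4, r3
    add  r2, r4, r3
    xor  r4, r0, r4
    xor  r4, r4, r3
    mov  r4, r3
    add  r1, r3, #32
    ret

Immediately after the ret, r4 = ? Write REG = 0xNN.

prologue: push r2 → mem[0xe2]=0xd6, sp=0xe2
prologue: push r4 → mem[0xe1]=0x46, sp=0xe1
body[0] mov  r4, r3 → r4=0x4f
body[1] add  r2, r4, r3 → r2=0x9e
body[2] xor  r4, r0, r4 → r4=0x31
body[3] xor  r4, r4, r3 → r4=0x7e
body[4] mov  r4, r3 → r4=0x4f
body[5] add  r1, r3, #32 → r1=0x6f
epilogue: pop r4=0x46, sp=0xe2
epilogue: pop r2=0xd6, sp=0xe3
r4 is callee-saved → restored

REG = 0x46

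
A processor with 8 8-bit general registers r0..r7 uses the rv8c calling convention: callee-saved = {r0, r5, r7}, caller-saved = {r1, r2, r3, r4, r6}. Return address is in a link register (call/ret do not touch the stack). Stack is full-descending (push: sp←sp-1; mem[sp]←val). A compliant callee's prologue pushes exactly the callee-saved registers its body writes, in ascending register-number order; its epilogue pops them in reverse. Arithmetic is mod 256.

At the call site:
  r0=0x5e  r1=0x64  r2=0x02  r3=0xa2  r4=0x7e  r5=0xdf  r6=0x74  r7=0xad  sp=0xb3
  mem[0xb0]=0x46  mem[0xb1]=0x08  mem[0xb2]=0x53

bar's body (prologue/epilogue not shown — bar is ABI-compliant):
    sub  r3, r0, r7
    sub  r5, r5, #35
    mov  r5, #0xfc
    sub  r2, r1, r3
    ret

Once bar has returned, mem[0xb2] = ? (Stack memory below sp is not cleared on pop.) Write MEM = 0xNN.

MEM = 0xdf

prologue: push r5 -> mem[0xb2]=0xdf, sp=0xb2
body[0] sub  r3, r0, r7 -> r3=0xb1
body[1] sub  r5, r5, #35 -> r5=0xbc
body[2] mov  r5, #0xfc -> r5=0xfc
body[3] sub  r2, r1, r3 -> r2=0xb3
epilogue: pop r5=0xdf, sp=0xb3
prologue pushed ['r5'] at ['0xb2']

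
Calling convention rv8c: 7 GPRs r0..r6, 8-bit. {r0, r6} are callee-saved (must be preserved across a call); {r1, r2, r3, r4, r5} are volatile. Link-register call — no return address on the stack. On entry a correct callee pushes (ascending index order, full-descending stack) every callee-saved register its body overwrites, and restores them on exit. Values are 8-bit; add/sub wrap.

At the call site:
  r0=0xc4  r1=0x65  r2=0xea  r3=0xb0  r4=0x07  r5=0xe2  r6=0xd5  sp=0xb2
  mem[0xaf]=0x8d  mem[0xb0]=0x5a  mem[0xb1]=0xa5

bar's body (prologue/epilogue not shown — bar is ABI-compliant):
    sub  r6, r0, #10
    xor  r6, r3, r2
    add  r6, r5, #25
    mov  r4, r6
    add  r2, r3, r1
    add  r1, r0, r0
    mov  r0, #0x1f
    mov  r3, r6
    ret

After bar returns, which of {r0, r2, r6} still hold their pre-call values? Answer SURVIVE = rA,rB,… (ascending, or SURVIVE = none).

SURVIVE = r0,r6

prologue: push r0 -> mem[0xb1]=0xc4, sp=0xb1
prologue: push r6 -> mem[0xb0]=0xd5, sp=0xb0
body[0] sub  r6, r0, #10 -> r6=0xba
body[1] xor  r6, r3, r2 -> r6=0x5a
body[2] add  r6, r5, #25 -> r6=0xfb
body[3] mov  r4, r6 -> r4=0xfb
body[4] add  r2, r3, r1 -> r2=0x15
body[5] add  r1, r0, r0 -> r1=0x88
body[6] mov  r0, #0x1f -> r0=0x1f
body[7] mov  r3, r6 -> r3=0xfb
epilogue: pop r6=0xd5, sp=0xb1
epilogue: pop r0=0xc4, sp=0xb2
r0: callee-saved, written=True
r2: caller-saved, written=True
r6: callee-saved, written=True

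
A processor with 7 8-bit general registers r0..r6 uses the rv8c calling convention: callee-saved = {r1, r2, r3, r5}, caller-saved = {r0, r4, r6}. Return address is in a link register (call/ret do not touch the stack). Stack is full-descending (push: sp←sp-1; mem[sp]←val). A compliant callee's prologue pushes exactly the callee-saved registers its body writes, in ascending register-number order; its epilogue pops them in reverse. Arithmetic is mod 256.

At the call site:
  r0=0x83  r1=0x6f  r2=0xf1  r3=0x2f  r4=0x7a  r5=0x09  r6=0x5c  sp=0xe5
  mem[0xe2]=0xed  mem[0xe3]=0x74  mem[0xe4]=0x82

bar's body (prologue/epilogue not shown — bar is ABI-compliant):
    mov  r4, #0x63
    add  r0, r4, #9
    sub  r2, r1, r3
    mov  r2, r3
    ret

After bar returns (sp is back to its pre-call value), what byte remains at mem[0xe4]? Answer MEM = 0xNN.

prologue: push r2 → mem[0xe4]=0xf1, sp=0xe4
body[0] mov  r4, #0x63 → r4=0x63
body[1] add  r0, r4, #9 → r0=0x6c
body[2] sub  r2, r1, r3 → r2=0x40
body[3] mov  r2, r3 → r2=0x2f
epilogue: pop r2=0xf1, sp=0xe5
prologue pushed ['r2'] at ['0xe4']

MEM = 0xf1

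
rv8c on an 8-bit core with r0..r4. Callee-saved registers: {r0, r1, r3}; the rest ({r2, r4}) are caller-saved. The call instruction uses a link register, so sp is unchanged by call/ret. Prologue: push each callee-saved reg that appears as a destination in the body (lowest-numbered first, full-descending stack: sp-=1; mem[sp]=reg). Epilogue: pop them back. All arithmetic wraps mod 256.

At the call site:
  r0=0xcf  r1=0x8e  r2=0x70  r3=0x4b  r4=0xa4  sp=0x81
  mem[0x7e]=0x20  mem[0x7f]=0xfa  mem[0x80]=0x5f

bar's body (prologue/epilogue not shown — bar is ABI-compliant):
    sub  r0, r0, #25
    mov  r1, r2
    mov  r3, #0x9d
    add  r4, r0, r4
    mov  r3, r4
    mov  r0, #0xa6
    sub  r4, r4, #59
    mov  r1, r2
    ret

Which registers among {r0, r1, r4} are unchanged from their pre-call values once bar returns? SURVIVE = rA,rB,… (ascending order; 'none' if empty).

prologue: push r0 -> mem[0x80]=0xcf, sp=0x80
prologue: push r1 -> mem[0x7f]=0x8e, sp=0x7f
prologue: push r3 -> mem[0x7e]=0x4b, sp=0x7e
body[0] sub  r0, r0, #25 -> r0=0xb6
body[1] mov  r1, r2 -> r1=0x70
body[2] mov  r3, #0x9d -> r3=0x9d
body[3] add  r4, r0, r4 -> r4=0x5a
body[4] mov  r3, r4 -> r3=0x5a
body[5] mov  r0, #0xa6 -> r0=0xa6
body[6] sub  r4, r4, #59 -> r4=0x1f
body[7] mov  r1, r2 -> r1=0x70
epilogue: pop r3=0x4b, sp=0x7f
epilogue: pop r1=0x8e, sp=0x80
epilogue: pop r0=0xcf, sp=0x81
r0: callee-saved, written=True
r1: callee-saved, written=True
r4: caller-saved, written=True

SURVIVE = r0,r1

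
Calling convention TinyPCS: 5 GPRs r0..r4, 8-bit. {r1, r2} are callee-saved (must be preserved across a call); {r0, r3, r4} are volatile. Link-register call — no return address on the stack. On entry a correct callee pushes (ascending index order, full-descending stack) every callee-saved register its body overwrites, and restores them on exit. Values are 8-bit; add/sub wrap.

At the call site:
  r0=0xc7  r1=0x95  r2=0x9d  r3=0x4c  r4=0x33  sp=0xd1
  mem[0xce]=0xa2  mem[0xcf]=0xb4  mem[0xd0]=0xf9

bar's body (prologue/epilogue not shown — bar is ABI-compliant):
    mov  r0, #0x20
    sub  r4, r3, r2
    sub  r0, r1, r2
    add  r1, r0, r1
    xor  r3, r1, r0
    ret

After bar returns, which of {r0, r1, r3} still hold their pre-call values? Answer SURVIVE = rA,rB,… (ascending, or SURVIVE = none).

prologue: push r1 → mem[0xd0]=0x95, sp=0xd0
body[0] mov  r0, #0x20 → r0=0x20
body[1] sub  r4, r3, r2 → r4=0xaf
body[2] sub  r0, r1, r2 → r0=0xf8
body[3] add  r1, r0, r1 → r1=0x8d
body[4] xor  r3, r1, r0 → r3=0x75
epilogue: pop r1=0x95, sp=0xd1
r0: caller-saved, written=True
r1: callee-saved, written=True
r3: caller-saved, written=True

SURVIVE = r1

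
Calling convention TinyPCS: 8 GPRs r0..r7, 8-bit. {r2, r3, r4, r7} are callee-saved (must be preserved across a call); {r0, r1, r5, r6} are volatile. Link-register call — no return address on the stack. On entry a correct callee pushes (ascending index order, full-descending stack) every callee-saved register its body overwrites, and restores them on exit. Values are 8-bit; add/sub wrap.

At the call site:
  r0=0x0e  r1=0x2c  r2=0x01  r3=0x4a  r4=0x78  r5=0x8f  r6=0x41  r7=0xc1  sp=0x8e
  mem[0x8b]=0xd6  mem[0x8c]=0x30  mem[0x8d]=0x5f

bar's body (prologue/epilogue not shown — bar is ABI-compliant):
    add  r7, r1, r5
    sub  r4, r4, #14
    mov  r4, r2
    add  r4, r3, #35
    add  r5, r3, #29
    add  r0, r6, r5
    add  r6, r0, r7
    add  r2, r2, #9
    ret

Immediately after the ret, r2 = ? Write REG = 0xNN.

prologue: push r2 -> mem[0x8d]=0x01, sp=0x8d
prologue: push r4 -> mem[0x8c]=0x78, sp=0x8c
prologue: push r7 -> mem[0x8b]=0xc1, sp=0x8b
body[0] add  r7, r1, r5 -> r7=0xbb
body[1] sub  r4, r4, #14 -> r4=0x6a
body[2] mov  r4, r2 -> r4=0x01
body[3] add  r4, r3, #35 -> r4=0x6d
body[4] add  r5, r3, #29 -> r5=0x67
body[5] add  r0, r6, r5 -> r0=0xa8
body[6] add  r6, r0, r7 -> r6=0x63
body[7] add  r2, r2, #9 -> r2=0x0a
epilogue: pop r7=0xc1, sp=0x8c
epilogue: pop r4=0x78, sp=0x8d
epilogue: pop r2=0x01, sp=0x8e
r2 is callee-saved -> restored

REG = 0x01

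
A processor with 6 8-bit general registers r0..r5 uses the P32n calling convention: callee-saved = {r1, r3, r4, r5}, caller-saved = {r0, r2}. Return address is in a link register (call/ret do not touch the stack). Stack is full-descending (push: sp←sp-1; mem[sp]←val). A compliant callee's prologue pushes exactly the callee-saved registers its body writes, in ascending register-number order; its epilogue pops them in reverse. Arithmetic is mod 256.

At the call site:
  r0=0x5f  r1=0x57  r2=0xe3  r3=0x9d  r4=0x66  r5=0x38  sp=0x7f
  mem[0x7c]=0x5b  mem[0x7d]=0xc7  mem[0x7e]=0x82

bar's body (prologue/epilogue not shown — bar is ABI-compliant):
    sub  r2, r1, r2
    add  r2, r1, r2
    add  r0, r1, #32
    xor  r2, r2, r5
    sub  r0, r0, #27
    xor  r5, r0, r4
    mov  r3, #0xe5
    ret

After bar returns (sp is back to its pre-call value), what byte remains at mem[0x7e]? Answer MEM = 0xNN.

prologue: push r3 -> mem[0x7e]=0x9d, sp=0x7e
prologue: push r5 -> mem[0x7d]=0x38, sp=0x7d
body[0] sub  r2, r1, r2 -> r2=0x74
body[1] add  r2, r1, r2 -> r2=0xcb
body[2] add  r0, r1, #32 -> r0=0x77
body[3] xor  r2, r2, r5 -> r2=0xf3
body[4] sub  r0, r0, #27 -> r0=0x5c
body[5] xor  r5, r0, r4 -> r5=0x3a
body[6] mov  r3, #0xe5 -> r3=0xe5
epilogue: pop r5=0x38, sp=0x7e
epilogue: pop r3=0x9d, sp=0x7f
prologue pushed ['r3', 'r5'] at ['0x7e', '0x7d']

MEM = 0x9d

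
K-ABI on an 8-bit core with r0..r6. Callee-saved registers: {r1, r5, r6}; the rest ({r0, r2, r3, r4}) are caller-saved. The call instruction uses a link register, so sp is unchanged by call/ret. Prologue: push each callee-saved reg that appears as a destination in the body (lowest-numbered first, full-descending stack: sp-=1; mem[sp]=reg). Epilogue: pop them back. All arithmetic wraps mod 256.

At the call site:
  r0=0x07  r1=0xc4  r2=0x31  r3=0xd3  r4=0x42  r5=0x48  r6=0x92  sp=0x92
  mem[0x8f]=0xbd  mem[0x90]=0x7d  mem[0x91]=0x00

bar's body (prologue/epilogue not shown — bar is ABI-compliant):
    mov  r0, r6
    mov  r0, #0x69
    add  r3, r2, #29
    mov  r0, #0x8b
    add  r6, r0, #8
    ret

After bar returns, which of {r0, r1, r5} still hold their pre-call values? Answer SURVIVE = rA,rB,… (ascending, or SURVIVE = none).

prologue: push r6 -> mem[0x91]=0x92, sp=0x91
body[0] mov  r0, r6 -> r0=0x92
body[1] mov  r0, #0x69 -> r0=0x69
body[2] add  r3, r2, #29 -> r3=0x4e
body[3] mov  r0, #0x8b -> r0=0x8b
body[4] add  r6, r0, #8 -> r6=0x93
epilogue: pop r6=0x92, sp=0x92
r0: caller-saved, written=True
r1: callee-saved, written=False
r5: callee-saved, written=False

SURVIVE = r1,r5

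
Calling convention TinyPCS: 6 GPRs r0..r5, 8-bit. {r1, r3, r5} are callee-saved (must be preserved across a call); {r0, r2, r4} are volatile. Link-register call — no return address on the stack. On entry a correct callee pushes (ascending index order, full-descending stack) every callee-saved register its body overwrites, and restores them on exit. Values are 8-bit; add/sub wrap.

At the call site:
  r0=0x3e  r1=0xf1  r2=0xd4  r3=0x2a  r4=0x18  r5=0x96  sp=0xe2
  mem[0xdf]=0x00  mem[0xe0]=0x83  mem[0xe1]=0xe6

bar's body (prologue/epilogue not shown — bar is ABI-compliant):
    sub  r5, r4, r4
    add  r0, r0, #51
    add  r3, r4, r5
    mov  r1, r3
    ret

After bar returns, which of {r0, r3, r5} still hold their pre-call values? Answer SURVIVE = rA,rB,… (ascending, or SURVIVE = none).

prologue: push r1 → mem[0xe1]=0xf1, sp=0xe1
prologue: push r3 → mem[0xe0]=0x2a, sp=0xe0
prologue: push r5 → mem[0xdf]=0x96, sp=0xdf
body[0] sub  r5, r4, r4 → r5=0x00
body[1] add  r0, r0, #51 → r0=0x71
body[2] add  r3, r4, r5 → r3=0x18
body[3] mov  r1, r3 → r1=0x18
epilogue: pop r5=0x96, sp=0xe0
epilogue: pop r3=0x2a, sp=0xe1
epilogue: pop r1=0xf1, sp=0xe2
r0: caller-saved, written=True
r3: callee-saved, written=True
r5: callee-saved, written=True

SURVIVE = r3,r5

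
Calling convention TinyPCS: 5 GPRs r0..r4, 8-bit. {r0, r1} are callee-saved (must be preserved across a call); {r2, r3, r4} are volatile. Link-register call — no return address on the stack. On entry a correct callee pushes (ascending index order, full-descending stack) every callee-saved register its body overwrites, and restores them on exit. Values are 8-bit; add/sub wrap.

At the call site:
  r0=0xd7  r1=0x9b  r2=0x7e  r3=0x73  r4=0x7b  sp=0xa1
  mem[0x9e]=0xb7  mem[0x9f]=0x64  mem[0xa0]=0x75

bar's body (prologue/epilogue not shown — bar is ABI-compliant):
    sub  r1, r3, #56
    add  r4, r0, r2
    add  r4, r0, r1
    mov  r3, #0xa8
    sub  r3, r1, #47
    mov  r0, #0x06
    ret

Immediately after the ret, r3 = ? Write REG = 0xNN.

prologue: push r0 → mem[0xa0]=0xd7, sp=0xa0
prologue: push r1 → mem[0x9f]=0x9b, sp=0x9f
body[0] sub  r1, r3, #56 → r1=0x3b
body[1] add  r4, r0, r2 → r4=0x55
body[2] add  r4, r0, r1 → r4=0x12
body[3] mov  r3, #0xa8 → r3=0xa8
body[4] sub  r3, r1, #47 → r3=0x0c
body[5] mov  r0, #0x06 → r0=0x06
epilogue: pop r1=0x9b, sp=0xa0
epilogue: pop r0=0xd7, sp=0xa1
r3 is caller-saved → body value

REG = 0x0c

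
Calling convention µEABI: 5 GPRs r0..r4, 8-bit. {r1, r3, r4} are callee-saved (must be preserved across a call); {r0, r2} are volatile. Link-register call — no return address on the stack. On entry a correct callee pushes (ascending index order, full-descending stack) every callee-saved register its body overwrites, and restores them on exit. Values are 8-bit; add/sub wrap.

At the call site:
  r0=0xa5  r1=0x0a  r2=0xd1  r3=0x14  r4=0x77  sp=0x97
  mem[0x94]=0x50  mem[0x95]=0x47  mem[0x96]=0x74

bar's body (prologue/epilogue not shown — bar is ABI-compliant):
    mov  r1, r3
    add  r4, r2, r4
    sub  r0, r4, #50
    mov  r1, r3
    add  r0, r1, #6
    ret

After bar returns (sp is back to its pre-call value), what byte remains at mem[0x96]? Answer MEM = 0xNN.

MEM = 0x0a

prologue: push r1 → mem[0x96]=0x0a, sp=0x96
prologue: push r4 → mem[0x95]=0x77, sp=0x95
body[0] mov  r1, r3 → r1=0x14
body[1] add  r4, r2, r4 → r4=0x48
body[2] sub  r0, r4, #50 → r0=0x16
body[3] mov  r1, r3 → r1=0x14
body[4] add  r0, r1, #6 → r0=0x1a
epilogue: pop r4=0x77, sp=0x96
epilogue: pop r1=0x0a, sp=0x97
prologue pushed ['r1', 'r4'] at ['0x96', '0x95']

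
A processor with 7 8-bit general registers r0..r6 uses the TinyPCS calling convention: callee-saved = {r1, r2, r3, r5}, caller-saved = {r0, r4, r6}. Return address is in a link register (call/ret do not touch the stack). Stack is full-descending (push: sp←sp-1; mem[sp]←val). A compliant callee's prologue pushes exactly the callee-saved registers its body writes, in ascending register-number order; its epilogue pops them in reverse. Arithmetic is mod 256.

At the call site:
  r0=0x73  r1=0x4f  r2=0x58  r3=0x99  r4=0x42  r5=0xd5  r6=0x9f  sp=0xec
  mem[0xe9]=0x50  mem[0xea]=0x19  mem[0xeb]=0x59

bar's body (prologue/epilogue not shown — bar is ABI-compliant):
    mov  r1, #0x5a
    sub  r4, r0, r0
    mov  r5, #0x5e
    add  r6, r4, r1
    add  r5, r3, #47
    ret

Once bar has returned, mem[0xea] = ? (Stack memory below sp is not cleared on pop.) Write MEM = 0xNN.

prologue: push r1 -> mem[0xeb]=0x4f, sp=0xeb
prologue: push r5 -> mem[0xea]=0xd5, sp=0xea
body[0] mov  r1, #0x5a -> r1=0x5a
body[1] sub  r4, r0, r0 -> r4=0x00
body[2] mov  r5, #0x5e -> r5=0x5e
body[3] add  r6, r4, r1 -> r6=0x5a
body[4] add  r5, r3, #47 -> r5=0xc8
epilogue: pop r5=0xd5, sp=0xeb
epilogue: pop r1=0x4f, sp=0xec
prologue pushed ['r1', 'r5'] at ['0xeb', '0xea']

MEM = 0xd5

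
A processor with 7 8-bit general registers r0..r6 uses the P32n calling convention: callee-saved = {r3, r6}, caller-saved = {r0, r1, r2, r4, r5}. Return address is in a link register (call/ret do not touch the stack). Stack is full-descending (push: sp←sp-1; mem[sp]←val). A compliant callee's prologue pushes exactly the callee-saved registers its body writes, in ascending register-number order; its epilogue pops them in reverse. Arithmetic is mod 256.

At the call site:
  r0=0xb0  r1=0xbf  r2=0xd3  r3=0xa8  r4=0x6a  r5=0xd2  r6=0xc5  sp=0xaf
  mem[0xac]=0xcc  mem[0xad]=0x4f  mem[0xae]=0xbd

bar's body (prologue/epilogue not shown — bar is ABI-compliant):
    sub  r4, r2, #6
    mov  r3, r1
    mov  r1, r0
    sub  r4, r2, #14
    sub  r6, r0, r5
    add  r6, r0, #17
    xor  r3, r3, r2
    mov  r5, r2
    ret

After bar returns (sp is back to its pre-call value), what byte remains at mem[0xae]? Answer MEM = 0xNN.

prologue: push r3 -> mem[0xae]=0xa8, sp=0xae
prologue: push r6 -> mem[0xad]=0xc5, sp=0xad
body[0] sub  r4, r2, #6 -> r4=0xcd
body[1] mov  r3, r1 -> r3=0xbf
body[2] mov  r1, r0 -> r1=0xb0
body[3] sub  r4, r2, #14 -> r4=0xc5
body[4] sub  r6, r0, r5 -> r6=0xde
body[5] add  r6, r0, #17 -> r6=0xc1
body[6] xor  r3, r3, r2 -> r3=0x6c
body[7] mov  r5, r2 -> r5=0xd3
epilogue: pop r6=0xc5, sp=0xae
epilogue: pop r3=0xa8, sp=0xaf
prologue pushed ['r3', 'r6'] at ['0xae', '0xad']

MEM = 0xa8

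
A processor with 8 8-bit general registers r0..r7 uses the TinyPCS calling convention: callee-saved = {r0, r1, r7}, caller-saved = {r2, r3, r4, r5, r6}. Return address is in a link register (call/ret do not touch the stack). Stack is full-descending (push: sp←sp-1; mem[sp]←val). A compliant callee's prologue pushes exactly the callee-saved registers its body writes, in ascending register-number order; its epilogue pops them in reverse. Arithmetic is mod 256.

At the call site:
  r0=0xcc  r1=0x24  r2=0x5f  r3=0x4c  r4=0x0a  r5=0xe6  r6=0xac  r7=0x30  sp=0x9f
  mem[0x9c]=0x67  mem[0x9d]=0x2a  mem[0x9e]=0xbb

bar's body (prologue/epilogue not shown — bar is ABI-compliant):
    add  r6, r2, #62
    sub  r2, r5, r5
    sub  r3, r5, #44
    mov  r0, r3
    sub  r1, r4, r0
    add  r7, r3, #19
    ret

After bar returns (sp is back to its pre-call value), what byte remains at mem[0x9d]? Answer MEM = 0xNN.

prologue: push r0 → mem[0x9e]=0xcc, sp=0x9e
prologue: push r1 → mem[0x9d]=0x24, sp=0x9d
prologue: push r7 → mem[0x9c]=0x30, sp=0x9c
body[0] add  r6, r2, #62 → r6=0x9d
body[1] sub  r2, r5, r5 → r2=0x00
body[2] sub  r3, r5, #44 → r3=0xba
body[3] mov  r0, r3 → r0=0xba
body[4] sub  r1, r4, r0 → r1=0x50
body[5] add  r7, r3, #19 → r7=0xcd
epilogue: pop r7=0x30, sp=0x9d
epilogue: pop r1=0x24, sp=0x9e
epilogue: pop r0=0xcc, sp=0x9f
prologue pushed ['r0', 'r1', 'r7'] at ['0x9e', '0x9d', '0x9c']

MEM = 0x24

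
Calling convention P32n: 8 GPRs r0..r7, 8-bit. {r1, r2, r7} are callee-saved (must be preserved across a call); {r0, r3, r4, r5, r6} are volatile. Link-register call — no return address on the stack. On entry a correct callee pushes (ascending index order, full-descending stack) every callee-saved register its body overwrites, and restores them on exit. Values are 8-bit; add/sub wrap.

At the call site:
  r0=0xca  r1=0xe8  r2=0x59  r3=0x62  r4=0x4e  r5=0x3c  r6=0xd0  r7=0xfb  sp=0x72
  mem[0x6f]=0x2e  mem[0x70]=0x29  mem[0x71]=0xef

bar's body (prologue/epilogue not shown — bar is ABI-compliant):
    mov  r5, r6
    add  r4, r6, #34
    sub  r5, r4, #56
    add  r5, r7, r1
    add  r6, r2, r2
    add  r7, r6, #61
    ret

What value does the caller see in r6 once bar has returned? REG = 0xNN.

REG = 0xb2

prologue: push r7 -> mem[0x71]=0xfb, sp=0x71
body[0] mov  r5, r6 -> r5=0xd0
body[1] add  r4, r6, #34 -> r4=0xf2
body[2] sub  r5, r4, #56 -> r5=0xba
body[3] add  r5, r7, r1 -> r5=0xe3
body[4] add  r6, r2, r2 -> r6=0xb2
body[5] add  r7, r6, #61 -> r7=0xef
epilogue: pop r7=0xfb, sp=0x72
r6 is caller-saved -> body value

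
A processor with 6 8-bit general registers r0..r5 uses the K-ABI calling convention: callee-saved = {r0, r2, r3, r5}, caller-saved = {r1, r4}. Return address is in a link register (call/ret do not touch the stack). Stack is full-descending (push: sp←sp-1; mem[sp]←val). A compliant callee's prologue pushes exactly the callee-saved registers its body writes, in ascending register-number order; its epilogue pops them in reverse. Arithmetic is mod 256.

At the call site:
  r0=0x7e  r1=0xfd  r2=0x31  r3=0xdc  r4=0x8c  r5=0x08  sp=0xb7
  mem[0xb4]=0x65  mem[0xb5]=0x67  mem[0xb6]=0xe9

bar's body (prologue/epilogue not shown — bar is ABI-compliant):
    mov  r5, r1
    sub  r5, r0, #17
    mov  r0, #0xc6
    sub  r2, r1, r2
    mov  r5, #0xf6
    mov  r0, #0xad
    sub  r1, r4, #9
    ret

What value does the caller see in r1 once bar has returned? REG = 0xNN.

prologue: push r0 → mem[0xb6]=0x7e, sp=0xb6
prologue: push r2 → mem[0xb5]=0x31, sp=0xb5
prologue: push r5 → mem[0xb4]=0x08, sp=0xb4
body[0] mov  r5, r1 → r5=0xfd
body[1] sub  r5, r0, #17 → r5=0x6d
body[2] mov  r0, #0xc6 → r0=0xc6
body[3] sub  r2, r1, r2 → r2=0xcc
body[4] mov  r5, #0xf6 → r5=0xf6
body[5] mov  r0, #0xad → r0=0xad
body[6] sub  r1, r4, #9 → r1=0x83
epilogue: pop r5=0x08, sp=0xb5
epilogue: pop r2=0x31, sp=0xb6
epilogue: pop r0=0x7e, sp=0xb7
r1 is caller-saved → body value

REG = 0x83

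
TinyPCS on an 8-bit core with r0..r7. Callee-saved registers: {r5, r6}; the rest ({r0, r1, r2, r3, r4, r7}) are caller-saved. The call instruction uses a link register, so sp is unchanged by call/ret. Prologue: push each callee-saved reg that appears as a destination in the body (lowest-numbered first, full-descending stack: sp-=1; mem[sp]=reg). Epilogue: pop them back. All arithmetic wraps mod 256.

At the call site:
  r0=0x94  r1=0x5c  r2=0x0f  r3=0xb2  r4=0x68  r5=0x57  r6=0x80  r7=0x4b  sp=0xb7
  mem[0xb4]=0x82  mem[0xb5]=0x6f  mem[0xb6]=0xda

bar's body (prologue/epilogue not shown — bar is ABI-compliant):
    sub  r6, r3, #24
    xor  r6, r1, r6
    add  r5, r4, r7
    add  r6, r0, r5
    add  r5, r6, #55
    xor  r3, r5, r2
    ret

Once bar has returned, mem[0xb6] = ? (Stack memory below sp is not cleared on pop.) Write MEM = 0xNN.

MEM = 0x57

prologue: push r5 → mem[0xb6]=0x57, sp=0xb6
prologue: push r6 → mem[0xb5]=0x80, sp=0xb5
body[0] sub  r6, r3, #24 → r6=0x9a
body[1] xor  r6, r1, r6 → r6=0xc6
body[2] add  r5, r4, r7 → r5=0xb3
body[3] add  r6, r0, r5 → r6=0x47
body[4] add  r5, r6, #55 → r5=0x7e
body[5] xor  r3, r5, r2 → r3=0x71
epilogue: pop r6=0x80, sp=0xb6
epilogue: pop r5=0x57, sp=0xb7
prologue pushed ['r5', 'r6'] at ['0xb6', '0xb5']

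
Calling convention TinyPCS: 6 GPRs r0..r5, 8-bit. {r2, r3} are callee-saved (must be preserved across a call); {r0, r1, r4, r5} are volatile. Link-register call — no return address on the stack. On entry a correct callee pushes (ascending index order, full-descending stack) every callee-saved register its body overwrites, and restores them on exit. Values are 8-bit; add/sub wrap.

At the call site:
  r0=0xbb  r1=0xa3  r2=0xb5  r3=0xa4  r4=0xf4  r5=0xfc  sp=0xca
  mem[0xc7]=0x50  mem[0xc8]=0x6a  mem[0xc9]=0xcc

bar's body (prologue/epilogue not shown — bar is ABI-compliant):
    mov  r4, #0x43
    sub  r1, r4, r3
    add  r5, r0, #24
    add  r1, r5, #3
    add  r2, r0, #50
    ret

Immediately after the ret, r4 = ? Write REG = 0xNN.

prologue: push r2 → mem[0xc9]=0xb5, sp=0xc9
body[0] mov  r4, #0x43 → r4=0x43
body[1] sub  r1, r4, r3 → r1=0x9f
body[2] add  r5, r0, #24 → r5=0xd3
body[3] add  r1, r5, #3 → r1=0xd6
body[4] add  r2, r0, #50 → r2=0xed
epilogue: pop r2=0xb5, sp=0xca
r4 is caller-saved → body value

REG = 0x43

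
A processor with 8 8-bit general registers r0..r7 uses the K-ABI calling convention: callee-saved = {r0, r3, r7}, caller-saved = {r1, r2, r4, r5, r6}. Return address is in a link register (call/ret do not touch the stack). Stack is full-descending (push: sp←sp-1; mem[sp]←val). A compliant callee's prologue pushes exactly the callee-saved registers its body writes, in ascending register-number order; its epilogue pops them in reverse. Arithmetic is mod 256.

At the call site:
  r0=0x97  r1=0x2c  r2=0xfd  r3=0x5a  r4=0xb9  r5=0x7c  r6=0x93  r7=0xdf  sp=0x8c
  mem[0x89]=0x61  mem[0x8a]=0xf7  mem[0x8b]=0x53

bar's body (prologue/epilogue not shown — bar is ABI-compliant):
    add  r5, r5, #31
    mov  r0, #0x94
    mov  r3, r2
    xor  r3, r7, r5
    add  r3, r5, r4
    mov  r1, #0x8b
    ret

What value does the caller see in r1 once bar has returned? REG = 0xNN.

REG = 0x8b

prologue: push r0 → mem[0x8b]=0x97, sp=0x8b
prologue: push r3 → mem[0x8a]=0x5a, sp=0x8a
body[0] add  r5, r5, #31 → r5=0x9b
body[1] mov  r0, #0x94 → r0=0x94
body[2] mov  r3, r2 → r3=0xfd
body[3] xor  r3, r7, r5 → r3=0x44
body[4] add  r3, r5, r4 → r3=0x54
body[5] mov  r1, #0x8b → r1=0x8b
epilogue: pop r3=0x5a, sp=0x8b
epilogue: pop r0=0x97, sp=0x8c
r1 is caller-saved → body value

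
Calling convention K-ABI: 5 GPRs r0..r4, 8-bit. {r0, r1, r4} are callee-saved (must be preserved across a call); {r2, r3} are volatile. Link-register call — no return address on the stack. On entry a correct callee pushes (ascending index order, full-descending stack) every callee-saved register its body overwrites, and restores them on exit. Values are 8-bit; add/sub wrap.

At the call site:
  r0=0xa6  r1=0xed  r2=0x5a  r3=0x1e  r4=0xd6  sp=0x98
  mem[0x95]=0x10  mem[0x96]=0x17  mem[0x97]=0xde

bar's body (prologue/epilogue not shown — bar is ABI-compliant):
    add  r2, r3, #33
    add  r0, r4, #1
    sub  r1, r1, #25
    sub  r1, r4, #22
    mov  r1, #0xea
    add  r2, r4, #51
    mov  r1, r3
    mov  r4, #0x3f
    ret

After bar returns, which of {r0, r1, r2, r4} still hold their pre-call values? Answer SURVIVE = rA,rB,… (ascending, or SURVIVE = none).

prologue: push r0 → mem[0x97]=0xa6, sp=0x97
prologue: push r1 → mem[0x96]=0xed, sp=0x96
prologue: push r4 → mem[0x95]=0xd6, sp=0x95
body[0] add  r2, r3, #33 → r2=0x3f
body[1] add  r0, r4, #1 → r0=0xd7
body[2] sub  r1, r1, #25 → r1=0xd4
body[3] sub  r1, r4, #22 → r1=0xc0
body[4] mov  r1, #0xea → r1=0xea
body[5] add  r2, r4, #51 → r2=0x09
body[6] mov  r1, r3 → r1=0x1e
body[7] mov  r4, #0x3f → r4=0x3f
epilogue: pop r4=0xd6, sp=0x96
epilogue: pop r1=0xed, sp=0x97
epilogue: pop r0=0xa6, sp=0x98
r0: callee-saved, written=True
r1: callee-saved, written=True
r2: caller-saved, written=True
r4: callee-saved, written=True

SURVIVE = r0,r1,r4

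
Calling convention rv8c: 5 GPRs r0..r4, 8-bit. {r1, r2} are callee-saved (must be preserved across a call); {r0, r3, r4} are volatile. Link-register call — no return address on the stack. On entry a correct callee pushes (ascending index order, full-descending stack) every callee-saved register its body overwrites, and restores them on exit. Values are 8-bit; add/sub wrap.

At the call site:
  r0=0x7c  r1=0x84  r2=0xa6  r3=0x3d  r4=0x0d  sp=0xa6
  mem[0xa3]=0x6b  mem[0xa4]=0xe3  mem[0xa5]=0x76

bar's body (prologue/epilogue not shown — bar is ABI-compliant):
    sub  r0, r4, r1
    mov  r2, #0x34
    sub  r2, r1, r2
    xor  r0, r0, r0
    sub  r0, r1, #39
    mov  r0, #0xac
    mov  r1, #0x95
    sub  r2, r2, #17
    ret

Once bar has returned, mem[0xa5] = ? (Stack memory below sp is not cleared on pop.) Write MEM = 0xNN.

prologue: push r1 → mem[0xa5]=0x84, sp=0xa5
prologue: push r2 → mem[0xa4]=0xa6, sp=0xa4
body[0] sub  r0, r4, r1 → r0=0x89
body[1] mov  r2, #0x34 → r2=0x34
body[2] sub  r2, r1, r2 → r2=0x50
body[3] xor  r0, r0, r0 → r0=0x00
body[4] sub  r0, r1, #39 → r0=0x5d
body[5] mov  r0, #0xac → r0=0xac
body[6] mov  r1, #0x95 → r1=0x95
body[7] sub  r2, r2, #17 → r2=0x3f
epilogue: pop r2=0xa6, sp=0xa5
epilogue: pop r1=0x84, sp=0xa6
prologue pushed ['r1', 'r2'] at ['0xa5', '0xa4']

MEM = 0x84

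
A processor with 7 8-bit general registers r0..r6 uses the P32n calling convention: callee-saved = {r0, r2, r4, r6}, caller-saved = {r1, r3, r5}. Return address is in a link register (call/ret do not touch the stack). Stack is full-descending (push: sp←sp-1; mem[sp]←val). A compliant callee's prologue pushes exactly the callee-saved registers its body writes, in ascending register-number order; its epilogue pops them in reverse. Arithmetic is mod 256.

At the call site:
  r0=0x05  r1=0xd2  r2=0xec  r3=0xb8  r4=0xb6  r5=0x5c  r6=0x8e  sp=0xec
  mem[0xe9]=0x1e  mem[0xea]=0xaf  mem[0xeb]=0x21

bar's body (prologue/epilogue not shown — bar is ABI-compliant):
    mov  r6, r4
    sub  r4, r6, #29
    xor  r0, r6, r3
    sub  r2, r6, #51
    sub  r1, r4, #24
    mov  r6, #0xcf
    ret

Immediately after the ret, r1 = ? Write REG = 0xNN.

prologue: push r0 -> mem[0xeb]=0x05, sp=0xeb
prologue: push r2 -> mem[0xea]=0xec, sp=0xea
prologue: push r4 -> mem[0xe9]=0xb6, sp=0xe9
prologue: push r6 -> mem[0xe8]=0x8e, sp=0xe8
body[0] mov  r6, r4 -> r6=0xb6
body[1] sub  r4, r6, #29 -> r4=0x99
body[2] xor  r0, r6, r3 -> r0=0x0e
body[3] sub  r2, r6, #51 -> r2=0x83
body[4] sub  r1, r4, #24 -> r1=0x81
body[5] mov  r6, #0xcf -> r6=0xcf
epilogue: pop r6=0x8e, sp=0xe9
epilogue: pop r4=0xb6, sp=0xea
epilogue: pop r2=0xec, sp=0xeb
epilogue: pop r0=0x05, sp=0xec
r1 is caller-saved -> body value

REG = 0x81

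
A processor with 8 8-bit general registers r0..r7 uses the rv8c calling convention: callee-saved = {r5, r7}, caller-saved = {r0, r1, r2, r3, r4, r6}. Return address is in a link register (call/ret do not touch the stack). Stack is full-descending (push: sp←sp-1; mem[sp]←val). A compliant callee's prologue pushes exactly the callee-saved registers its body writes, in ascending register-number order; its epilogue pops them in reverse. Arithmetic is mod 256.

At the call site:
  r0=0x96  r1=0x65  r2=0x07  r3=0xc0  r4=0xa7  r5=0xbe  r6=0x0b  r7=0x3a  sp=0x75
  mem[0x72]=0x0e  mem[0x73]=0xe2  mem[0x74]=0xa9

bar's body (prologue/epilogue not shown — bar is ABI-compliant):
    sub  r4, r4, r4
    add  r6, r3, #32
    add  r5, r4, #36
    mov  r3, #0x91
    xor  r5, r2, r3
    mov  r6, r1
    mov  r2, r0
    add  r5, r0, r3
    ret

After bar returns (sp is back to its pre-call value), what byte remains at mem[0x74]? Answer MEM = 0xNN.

prologue: push r5 -> mem[0x74]=0xbe, sp=0x74
body[0] sub  r4, r4, r4 -> r4=0x00
body[1] add  r6, r3, #32 -> r6=0xe0
body[2] add  r5, r4, #36 -> r5=0x24
body[3] mov  r3, #0x91 -> r3=0x91
body[4] xor  r5, r2, r3 -> r5=0x96
body[5] mov  r6, r1 -> r6=0x65
body[6] mov  r2, r0 -> r2=0x96
body[7] add  r5, r0, r3 -> r5=0x27
epilogue: pop r5=0xbe, sp=0x75
prologue pushed ['r5'] at ['0x74']

MEM = 0xbe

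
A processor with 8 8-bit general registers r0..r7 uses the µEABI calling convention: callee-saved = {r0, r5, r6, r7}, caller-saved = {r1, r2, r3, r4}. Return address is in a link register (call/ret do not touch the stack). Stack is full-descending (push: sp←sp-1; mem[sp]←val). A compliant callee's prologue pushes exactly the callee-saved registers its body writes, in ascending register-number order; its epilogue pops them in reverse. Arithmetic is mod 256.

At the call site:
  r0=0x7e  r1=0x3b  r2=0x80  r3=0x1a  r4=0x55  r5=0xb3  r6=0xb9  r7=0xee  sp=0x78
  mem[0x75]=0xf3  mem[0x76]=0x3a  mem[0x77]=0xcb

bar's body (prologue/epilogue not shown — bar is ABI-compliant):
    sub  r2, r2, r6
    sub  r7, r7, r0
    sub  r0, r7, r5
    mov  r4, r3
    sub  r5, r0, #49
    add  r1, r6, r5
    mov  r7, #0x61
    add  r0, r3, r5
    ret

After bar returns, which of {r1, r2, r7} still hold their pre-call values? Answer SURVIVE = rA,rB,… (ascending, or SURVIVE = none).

prologue: push r0 → mem[0x77]=0x7e, sp=0x77
prologue: push r5 → mem[0x76]=0xb3, sp=0x76
prologue: push r7 → mem[0x75]=0xee, sp=0x75
body[0] sub  r2, r2, r6 → r2=0xc7
body[1] sub  r7, r7, r0 → r7=0x70
body[2] sub  r0, r7, r5 → r0=0xbd
body[3] mov  r4, r3 → r4=0x1a
body[4] sub  r5, r0, #49 → r5=0x8c
body[5] add  r1, r6, r5 → r1=0x45
body[6] mov  r7, #0x61 → r7=0x61
body[7] add  r0, r3, r5 → r0=0xa6
epilogue: pop r7=0xee, sp=0x76
epilogue: pop r5=0xb3, sp=0x77
epilogue: pop r0=0x7e, sp=0x78
r1: caller-saved, written=True
r2: caller-saved, written=True
r7: callee-saved, written=True

SURVIVE = r7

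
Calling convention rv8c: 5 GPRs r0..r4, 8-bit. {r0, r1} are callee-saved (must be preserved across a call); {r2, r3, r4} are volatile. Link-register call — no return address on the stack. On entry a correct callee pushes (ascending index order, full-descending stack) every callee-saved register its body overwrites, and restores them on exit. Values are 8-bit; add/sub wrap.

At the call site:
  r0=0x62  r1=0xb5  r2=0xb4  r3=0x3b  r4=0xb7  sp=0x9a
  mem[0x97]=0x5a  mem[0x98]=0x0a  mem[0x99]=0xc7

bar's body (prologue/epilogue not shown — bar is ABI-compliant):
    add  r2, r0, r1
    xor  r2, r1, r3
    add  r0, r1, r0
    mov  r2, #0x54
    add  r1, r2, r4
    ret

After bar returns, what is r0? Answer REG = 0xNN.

REG = 0x62

prologue: push r0 → mem[0x99]=0x62, sp=0x99
prologue: push r1 → mem[0x98]=0xb5, sp=0x98
body[0] add  r2, r0, r1 → r2=0x17
body[1] xor  r2, r1, r3 → r2=0x8e
body[2] add  r0, r1, r0 → r0=0x17
body[3] mov  r2, #0x54 → r2=0x54
body[4] add  r1, r2, r4 → r1=0x0b
epilogue: pop r1=0xb5, sp=0x99
epilogue: pop r0=0x62, sp=0x9a
r0 is callee-saved → restored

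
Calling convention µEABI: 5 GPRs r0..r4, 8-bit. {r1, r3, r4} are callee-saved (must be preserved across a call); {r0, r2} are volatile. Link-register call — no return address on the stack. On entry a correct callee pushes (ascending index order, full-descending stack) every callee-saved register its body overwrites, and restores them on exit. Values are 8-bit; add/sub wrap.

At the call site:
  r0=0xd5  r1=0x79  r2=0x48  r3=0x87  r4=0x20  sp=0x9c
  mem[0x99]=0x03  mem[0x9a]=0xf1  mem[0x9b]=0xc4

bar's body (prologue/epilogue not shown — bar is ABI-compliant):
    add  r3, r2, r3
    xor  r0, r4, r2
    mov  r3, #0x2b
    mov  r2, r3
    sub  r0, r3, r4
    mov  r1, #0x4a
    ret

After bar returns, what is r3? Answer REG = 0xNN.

REG = 0x87

prologue: push r1 -> mem[0x9b]=0x79, sp=0x9b
prologue: push r3 -> mem[0x9a]=0x87, sp=0x9a
body[0] add  r3, r2, r3 -> r3=0xcf
body[1] xor  r0, r4, r2 -> r0=0x68
body[2] mov  r3, #0x2b -> r3=0x2b
body[3] mov  r2, r3 -> r2=0x2b
body[4] sub  r0, r3, r4 -> r0=0x0b
body[5] mov  r1, #0x4a -> r1=0x4a
epilogue: pop r3=0x87, sp=0x9b
epilogue: pop r1=0x79, sp=0x9c
r3 is callee-saved -> restored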